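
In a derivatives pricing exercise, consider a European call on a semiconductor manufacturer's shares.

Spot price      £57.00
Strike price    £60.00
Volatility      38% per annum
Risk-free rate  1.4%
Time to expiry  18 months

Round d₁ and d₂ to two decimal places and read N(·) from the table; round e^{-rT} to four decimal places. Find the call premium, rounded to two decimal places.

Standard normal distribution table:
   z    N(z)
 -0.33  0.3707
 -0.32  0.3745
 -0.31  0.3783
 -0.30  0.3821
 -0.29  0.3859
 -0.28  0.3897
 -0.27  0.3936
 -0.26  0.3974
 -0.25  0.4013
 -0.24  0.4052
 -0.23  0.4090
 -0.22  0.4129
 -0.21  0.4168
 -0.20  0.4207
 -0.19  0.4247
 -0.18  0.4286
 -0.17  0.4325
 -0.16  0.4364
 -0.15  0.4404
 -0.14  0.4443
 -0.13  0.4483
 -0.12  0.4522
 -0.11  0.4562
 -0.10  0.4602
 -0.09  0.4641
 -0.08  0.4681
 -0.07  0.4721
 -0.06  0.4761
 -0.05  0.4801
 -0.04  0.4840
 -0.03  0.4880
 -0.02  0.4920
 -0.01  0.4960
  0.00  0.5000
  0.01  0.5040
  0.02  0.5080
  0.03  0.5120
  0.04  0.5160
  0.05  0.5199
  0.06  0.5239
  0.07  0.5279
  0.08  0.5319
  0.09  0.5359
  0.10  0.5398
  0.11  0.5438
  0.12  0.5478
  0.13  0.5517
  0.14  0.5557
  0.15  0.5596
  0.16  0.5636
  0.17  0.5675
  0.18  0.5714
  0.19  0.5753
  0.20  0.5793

σ√T = 0.38 × 1.2247 = 0.4654
d₁ = [ln(57/60) + (0.014 + ½·0.38²)·1.5] / (σ√T) = (-0.0513 + 0.1293) / 0.4654 = 0.1676 → 0.17
d₂ = 0.1676 − 0.4654 = -0.2978 → -0.30
e^(−rT) = e^(−0.014·1.5) = 0.9792
N(d₁) = N(0.17) = 0.5675;  N(d₂) = N(-0.30) = 0.3821
C = 57·0.5675 − 60·0.9792·0.3821 = 32.3475 − 22.4491 = 9.8984

£9.90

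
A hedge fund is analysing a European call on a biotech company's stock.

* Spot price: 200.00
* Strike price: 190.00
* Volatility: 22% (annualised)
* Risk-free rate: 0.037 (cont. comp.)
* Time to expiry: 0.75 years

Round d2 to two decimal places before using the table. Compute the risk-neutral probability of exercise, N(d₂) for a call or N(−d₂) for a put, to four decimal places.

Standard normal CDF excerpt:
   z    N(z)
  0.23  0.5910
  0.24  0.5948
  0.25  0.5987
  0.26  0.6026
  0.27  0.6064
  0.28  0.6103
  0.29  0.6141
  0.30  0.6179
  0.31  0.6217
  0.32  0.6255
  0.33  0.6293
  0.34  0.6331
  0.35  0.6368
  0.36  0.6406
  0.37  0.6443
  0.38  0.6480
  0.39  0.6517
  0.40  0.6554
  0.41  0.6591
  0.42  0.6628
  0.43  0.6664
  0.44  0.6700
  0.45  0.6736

σ√T = 0.22 × 0.8660 = 0.1905
d₁ = [ln(200/190) + (0.037 + ½·0.22²)·0.75] / (σ√T) = (0.0513 + 0.0459) / 0.1905 = 0.5101 → 0.51
d₂ = 0.5101 − 0.1905 = 0.3196 → 0.32
Pr(exercise) under Q = N(d₂) = 0.6255

0.6255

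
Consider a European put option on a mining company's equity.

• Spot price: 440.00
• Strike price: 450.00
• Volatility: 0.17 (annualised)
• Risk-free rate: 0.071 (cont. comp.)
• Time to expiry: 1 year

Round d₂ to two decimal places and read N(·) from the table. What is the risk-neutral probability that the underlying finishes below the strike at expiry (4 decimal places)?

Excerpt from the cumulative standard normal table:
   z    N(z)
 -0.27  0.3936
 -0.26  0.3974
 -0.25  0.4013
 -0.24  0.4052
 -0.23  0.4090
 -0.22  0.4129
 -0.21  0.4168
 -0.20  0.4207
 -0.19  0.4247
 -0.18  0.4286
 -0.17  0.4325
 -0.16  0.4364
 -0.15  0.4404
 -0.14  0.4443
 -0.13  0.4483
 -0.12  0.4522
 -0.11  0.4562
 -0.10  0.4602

σ√T = 0.17 × 1.0000 = 0.1700
d₁ = [ln(440/450) + (0.071 + 0.17²/2)·1] / 0.1700 = [-0.0225 + 0.0854] / 0.1700 = 0.3705 which rounds to 0.37
d₂ = d₁ − σ√T = 0.3705 − 0.1700 = 0.2005 which rounds to 0.20
Pr(exercise) under Q = N(−d₂) = N(-0.20) = 0.4207

0.4207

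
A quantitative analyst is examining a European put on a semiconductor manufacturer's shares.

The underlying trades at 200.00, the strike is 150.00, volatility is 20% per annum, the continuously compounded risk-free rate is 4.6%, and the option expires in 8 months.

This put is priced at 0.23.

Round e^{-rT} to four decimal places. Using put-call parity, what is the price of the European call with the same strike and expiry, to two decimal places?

54.76

e^(−rT) = e^(−0.046·0.6667) = 0.9698
Put-call parity: C − P = S − K·e^(−rT) = 200 − 150·0.9698 = 200 − 145.4700 = 54.5300
C = P + (C − P) = 0.23 + (54.5300) = 54.7600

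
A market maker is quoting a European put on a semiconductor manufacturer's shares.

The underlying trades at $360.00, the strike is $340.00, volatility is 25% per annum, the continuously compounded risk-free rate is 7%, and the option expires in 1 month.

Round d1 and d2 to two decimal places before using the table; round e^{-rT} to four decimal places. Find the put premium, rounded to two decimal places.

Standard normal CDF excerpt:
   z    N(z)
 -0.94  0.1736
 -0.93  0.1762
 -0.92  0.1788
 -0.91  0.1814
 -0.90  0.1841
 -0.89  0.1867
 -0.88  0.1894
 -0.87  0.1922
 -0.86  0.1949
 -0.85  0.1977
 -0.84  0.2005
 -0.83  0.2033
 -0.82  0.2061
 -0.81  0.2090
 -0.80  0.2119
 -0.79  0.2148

$2.47

σ√T = 0.25·√0.08333 = 0.0722
d₁ = [ln(360/340) + (0.07 + 0.25²/2)·0.08333] / 0.0722 = [0.0572 + 0.0084] / 0.0722 = 0.9089 → 0.91
d₂ = d₁ − σ√T = 0.9089 − 0.0722 = 0.8368 → 0.84
e^(−rT) = e^(−0.07·0.08333) = 0.9942
P = 340·0.9942·N(-0.84) − 360·N(-0.91) = 340·0.9942·0.2005 − 360·0.1814 = 67.7746 − 65.3040 = 2.4706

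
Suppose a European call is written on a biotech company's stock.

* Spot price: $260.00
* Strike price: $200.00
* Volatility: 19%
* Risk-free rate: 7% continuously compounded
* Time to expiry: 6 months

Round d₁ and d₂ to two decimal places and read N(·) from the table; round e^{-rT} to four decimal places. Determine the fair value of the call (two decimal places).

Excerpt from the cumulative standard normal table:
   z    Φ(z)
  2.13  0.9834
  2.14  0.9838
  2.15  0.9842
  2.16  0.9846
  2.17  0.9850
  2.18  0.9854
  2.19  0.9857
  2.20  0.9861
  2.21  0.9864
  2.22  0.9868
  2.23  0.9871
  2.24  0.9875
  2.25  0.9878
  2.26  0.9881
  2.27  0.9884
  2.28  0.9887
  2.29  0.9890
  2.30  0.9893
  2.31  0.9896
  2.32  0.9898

σ√T = 0.19·√0.5 = 0.1344
d₁ = [ln(260/200) + (0.07 + 0.19²/2)·0.5] / 0.1344 = [0.2624 + 0.0440] / 0.1344 = 2.2805 ⇒ 2.28
d₂ = d₁ − σ√T = 2.2805 − 0.1344 = 2.1462 ⇒ 2.15
e^(−rT) = e^(−0.07·0.5) = 0.9656
C = 260·N(2.28) − 200·0.9656·N(2.15) = 260·0.9887 − 200·0.9656·0.9842 = 257.0620 − 190.0687 = 66.9933

$66.99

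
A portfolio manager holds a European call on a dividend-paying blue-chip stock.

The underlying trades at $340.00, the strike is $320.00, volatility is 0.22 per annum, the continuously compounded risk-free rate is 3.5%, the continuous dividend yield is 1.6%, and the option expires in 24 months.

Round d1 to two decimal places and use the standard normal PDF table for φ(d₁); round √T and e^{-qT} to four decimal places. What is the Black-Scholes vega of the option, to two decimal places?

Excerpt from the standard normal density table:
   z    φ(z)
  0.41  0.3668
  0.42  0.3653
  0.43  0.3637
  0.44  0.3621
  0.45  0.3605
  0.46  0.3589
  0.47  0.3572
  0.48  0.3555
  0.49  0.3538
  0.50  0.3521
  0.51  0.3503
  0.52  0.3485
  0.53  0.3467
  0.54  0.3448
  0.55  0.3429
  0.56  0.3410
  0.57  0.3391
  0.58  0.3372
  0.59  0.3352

σ√T = 0.22 × 1.4142 = 0.3111
ln(S/K) + (r − q + σ²/2)T = ln(340/320) + (0.035 − 0.016 + 0.22²/2)·2 = 0.0606 + 0.0864 = 0.1470
d₁ = 0.1470 / 0.3111 = 0.4726 ≈ 0.47
√T = √2 = 1.4142
φ(d₁) = φ(0.47) = 0.3572
e^(−qT) = e^(−0.016·2) = 0.9685
vega = S·e^(−qT)·φ(d₁)·√T = 340·0.9685·0.3572·1.4142 = 166.3416
(Call and put vega coincide under Black-Scholes.)

166.34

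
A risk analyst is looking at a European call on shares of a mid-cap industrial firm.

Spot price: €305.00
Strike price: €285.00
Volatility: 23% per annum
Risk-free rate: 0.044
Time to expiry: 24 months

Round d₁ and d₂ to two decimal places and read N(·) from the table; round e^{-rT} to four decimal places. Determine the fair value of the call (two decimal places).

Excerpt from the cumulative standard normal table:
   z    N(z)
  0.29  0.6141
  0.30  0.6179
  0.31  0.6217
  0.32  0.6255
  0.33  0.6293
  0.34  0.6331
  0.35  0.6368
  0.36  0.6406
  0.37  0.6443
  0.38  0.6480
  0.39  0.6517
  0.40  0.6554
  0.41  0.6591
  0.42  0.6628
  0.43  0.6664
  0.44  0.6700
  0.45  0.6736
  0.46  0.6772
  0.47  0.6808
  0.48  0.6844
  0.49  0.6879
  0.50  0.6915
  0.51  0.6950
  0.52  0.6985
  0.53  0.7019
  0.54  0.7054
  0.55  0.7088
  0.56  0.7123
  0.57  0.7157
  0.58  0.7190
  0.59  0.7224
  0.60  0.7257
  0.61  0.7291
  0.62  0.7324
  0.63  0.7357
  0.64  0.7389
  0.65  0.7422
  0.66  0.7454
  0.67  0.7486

T = 2;  σ√T = 0.3253
d₁ = [ln(305/285) + (0.044 + 0.23²/2)·2] / 0.3253 = [0.0678 + 0.1409] / 0.3253 = 0.6417 which rounds to 0.64
d₂ = d₁ − σ√T = 0.6417 − 0.3253 = 0.3164 which rounds to 0.32
e^(−rT) = e^(−0.044·2) = 0.9158
N(d₁) = N(0.64) = 0.7389;  N(d₂) = N(0.32) = 0.6255
C = 305·0.7389 − 285·0.9158·0.6255 = 225.3645 − 163.2574 = 62.1071

€62.11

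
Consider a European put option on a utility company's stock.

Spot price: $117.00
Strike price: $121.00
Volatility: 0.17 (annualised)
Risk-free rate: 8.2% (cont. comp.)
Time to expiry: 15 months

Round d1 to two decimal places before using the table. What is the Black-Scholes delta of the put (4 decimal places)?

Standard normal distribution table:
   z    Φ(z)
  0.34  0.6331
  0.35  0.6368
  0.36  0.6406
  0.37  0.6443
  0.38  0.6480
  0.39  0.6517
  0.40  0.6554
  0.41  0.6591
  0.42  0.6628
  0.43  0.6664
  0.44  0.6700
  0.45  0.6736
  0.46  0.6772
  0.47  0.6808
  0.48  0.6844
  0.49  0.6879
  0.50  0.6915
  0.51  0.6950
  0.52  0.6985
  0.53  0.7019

-0.3228

σ√T = 0.17 × 1.1180 = 0.1901
d₁ = [ln(117/121) + (0.082 + ½·0.17²)·1.25] / (σ√T) = (-0.0336 + 0.1206) / 0.1901 = 0.4575 → 0.46
N(d₁) = N(0.46) = 0.6772
Δ_put = N(d₁) − 1 = 0.6772 − 1 = -0.3228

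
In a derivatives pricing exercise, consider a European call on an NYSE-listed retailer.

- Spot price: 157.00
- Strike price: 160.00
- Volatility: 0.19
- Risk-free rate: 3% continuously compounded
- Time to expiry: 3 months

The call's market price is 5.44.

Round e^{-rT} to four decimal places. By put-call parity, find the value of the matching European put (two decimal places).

7.24

exp(−rT) = exp(−0.03·0.25) = 0.9925
Put-call parity: C − P = S − K·e^(−rT) = 157 − 160·0.9925 = 157 − 158.8000 = -1.8000
P = C − (C − P) = 5.44 − (-1.8000) = 7.2400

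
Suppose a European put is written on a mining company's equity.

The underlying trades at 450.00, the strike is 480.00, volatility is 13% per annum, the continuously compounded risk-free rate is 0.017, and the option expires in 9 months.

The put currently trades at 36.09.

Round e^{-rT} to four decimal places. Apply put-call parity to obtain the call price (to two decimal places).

exp(−rT) = exp(−0.017·0.75) = 0.9873
Put-call parity: C − P = S − K·e^(−rT) = 450 − 480·0.9873 = 450 − 473.9040 = -23.9040
C = P + (C − P) = 36.09 + (-23.9040) = 12.1860

12.19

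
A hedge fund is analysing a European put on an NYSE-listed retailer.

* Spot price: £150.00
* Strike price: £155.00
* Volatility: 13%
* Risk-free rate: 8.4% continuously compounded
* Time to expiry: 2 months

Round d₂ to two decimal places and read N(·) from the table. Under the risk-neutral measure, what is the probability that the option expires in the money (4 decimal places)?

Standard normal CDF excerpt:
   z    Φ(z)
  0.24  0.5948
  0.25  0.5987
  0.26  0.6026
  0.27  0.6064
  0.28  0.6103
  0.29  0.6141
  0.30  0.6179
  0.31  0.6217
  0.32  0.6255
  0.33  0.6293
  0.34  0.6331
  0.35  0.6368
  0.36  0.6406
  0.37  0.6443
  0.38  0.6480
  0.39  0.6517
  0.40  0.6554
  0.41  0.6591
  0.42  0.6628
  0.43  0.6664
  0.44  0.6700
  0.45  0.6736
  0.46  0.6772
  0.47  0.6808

0.6480

σ√T = 0.13 × 0.4082 = 0.0531
d₁ = [ln(150/155) + (0.084 + 0.13²/2)·0.1667] / 0.0531 = [-0.0328 + 0.0154] / 0.0531 = -0.3275 which rounds to -0.33
d₂ = d₁ − σ√T = -0.3275 − 0.0531 = -0.3806 which rounds to -0.38
Pr(exercise) under Q = N(−d₂) = N(0.38) = 0.6480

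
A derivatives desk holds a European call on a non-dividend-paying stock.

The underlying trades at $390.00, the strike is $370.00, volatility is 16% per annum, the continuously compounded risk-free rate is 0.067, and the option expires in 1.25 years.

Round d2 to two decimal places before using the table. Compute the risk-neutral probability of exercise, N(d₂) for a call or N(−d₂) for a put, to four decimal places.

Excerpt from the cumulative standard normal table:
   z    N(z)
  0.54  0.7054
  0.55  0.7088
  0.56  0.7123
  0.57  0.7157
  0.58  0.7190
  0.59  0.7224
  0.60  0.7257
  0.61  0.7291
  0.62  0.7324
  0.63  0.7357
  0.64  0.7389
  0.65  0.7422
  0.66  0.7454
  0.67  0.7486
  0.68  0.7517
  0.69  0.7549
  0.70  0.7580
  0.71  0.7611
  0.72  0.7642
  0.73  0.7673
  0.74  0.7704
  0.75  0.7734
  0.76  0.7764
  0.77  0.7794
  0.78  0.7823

T = 1.25;  σ√T = 0.1789
d₁ = [ln(390/370) + (0.067 + 0.16²/2)·1.25] / 0.1789 = [0.0526 + 0.0998] / 0.1789 = 0.8519 which rounds to 0.85
d₂ = d₁ − σ√T = 0.8519 − 0.1789 = 0.6730 which rounds to 0.67
Risk-neutral Pr[S_T > K] = N(d₂) = N(0.67) = 0.7486

0.7486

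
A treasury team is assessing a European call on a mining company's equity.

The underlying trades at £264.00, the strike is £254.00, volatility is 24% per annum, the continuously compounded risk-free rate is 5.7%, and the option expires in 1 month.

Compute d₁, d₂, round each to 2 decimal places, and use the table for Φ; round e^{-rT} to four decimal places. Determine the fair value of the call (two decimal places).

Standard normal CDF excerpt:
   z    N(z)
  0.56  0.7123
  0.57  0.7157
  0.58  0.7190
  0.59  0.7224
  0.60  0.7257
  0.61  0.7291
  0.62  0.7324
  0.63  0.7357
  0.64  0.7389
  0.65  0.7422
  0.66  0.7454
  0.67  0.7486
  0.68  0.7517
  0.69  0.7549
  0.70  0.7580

σ√T = 0.24·√0.08333 = 0.0693
d₁ = [ln(264/254) + (0.057 + 0.24²/2)·0.08333] / 0.0693 = [0.0386 + 0.0072] / 0.0693 = 0.6606 ≈ 0.66
d₂ = d₁ − σ√T = 0.6606 − 0.0693 = 0.5913 ≈ 0.59
e^(−rT) = e^(−0.057·0.08333) = 0.9953
N(d₁) = N(0.66) = 0.7454;  N(d₂) = N(0.59) = 0.7224
C = 264·0.7454 − 254·0.9953·0.7224 = 196.7856 − 182.6272 = 14.1584

£14.16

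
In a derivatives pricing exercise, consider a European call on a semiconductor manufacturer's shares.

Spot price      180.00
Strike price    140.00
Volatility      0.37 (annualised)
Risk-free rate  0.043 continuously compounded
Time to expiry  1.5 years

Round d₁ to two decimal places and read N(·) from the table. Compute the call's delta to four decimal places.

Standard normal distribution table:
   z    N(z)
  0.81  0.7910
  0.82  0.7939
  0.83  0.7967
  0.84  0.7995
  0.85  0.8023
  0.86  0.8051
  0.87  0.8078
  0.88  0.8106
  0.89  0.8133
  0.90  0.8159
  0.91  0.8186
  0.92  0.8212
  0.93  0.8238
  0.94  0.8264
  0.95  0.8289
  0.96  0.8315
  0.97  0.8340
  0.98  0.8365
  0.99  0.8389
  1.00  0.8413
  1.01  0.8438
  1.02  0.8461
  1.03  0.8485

σ√T = 0.37·√1.5 = 0.4532
ln(S/K) + (r + σ²/2)T = ln(180/140) + (0.043 + 0.37²/2)·1.5 = 0.2513 + 0.1672 = 0.4185
d₁ = 0.4185 / 0.4532 = 0.9235 ⇒ 0.92
N(d₁) = N(0.92) = 0.8212
Δ_call = N(d₁) = 0.8212

0.8212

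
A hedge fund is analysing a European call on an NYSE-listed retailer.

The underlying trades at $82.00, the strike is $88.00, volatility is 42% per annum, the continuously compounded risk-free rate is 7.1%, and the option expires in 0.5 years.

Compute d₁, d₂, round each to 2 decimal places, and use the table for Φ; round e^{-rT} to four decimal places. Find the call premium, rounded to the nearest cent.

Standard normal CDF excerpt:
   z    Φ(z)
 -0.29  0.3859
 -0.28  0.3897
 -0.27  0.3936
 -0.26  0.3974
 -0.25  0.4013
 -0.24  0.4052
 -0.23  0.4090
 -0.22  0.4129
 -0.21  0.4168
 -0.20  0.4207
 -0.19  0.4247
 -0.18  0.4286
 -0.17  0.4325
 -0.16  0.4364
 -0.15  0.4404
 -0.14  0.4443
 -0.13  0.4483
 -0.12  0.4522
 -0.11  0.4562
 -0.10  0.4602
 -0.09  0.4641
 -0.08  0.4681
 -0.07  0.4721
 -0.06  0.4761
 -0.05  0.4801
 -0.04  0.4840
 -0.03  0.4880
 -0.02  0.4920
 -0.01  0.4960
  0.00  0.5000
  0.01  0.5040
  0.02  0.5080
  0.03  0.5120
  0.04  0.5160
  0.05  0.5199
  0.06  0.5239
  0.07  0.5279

$8.56

σ√T = 0.42 × 0.7071 = 0.2970
d₁ = [ln(82/88) + (0.071 + 0.42²/2)·0.5] / 0.2970 = [-0.0706 + 0.0796] / 0.2970 = 0.0302 ≈ 0.03
d₂ = d₁ − σ√T = 0.0302 − 0.2970 = -0.2667 ≈ -0.27
exp(−rT) = exp(−0.071·0.5) = 0.9651
C = 82·N(0.03) − 88·0.9651·N(-0.27) = 82·0.5120 − 88·0.9651·0.3936 = 41.9840 − 33.4280 = 8.5560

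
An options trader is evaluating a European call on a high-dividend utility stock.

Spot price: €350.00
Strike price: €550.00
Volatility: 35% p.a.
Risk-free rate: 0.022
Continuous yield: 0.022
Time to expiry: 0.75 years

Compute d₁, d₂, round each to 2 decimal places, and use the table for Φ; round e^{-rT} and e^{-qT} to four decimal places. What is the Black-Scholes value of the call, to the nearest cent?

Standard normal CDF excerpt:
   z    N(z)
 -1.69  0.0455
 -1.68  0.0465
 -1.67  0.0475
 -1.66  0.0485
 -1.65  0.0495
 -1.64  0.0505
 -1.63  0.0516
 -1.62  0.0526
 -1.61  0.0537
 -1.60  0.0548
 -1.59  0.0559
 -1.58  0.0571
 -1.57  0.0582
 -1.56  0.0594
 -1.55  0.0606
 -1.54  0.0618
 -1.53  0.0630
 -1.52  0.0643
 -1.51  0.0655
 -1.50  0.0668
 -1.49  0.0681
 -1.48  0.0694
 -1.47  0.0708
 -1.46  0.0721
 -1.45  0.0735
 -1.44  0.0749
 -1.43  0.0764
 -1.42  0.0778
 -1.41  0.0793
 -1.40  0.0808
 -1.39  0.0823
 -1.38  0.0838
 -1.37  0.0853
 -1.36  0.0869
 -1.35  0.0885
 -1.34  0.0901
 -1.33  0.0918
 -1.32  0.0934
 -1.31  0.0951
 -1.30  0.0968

σ√T = 0.35·√0.75 = 0.3031
d₁ = [ln(350/550) + (0.022 − 0.022 + 0.35²/2)·0.75] / 0.3031 = [-0.4520 + 0.0459] / 0.3031 = -1.3396 → -1.34
d₂ = d₁ − σ√T = -1.3396 − 0.3031 = -1.6427 → -1.64
e^(−qT) = e^(−0.022·0.75) = 0.9836;  e^(−rT) = e^(−0.022·0.75) = 0.9836
N(d₁) = N(-1.34) = 0.0901;  N(d₂) = N(-1.64) = 0.0505
C = 350·0.9836·0.0901 − 550·0.9836·0.0505 = 31.0178 − 27.3195 = 3.6983

€3.70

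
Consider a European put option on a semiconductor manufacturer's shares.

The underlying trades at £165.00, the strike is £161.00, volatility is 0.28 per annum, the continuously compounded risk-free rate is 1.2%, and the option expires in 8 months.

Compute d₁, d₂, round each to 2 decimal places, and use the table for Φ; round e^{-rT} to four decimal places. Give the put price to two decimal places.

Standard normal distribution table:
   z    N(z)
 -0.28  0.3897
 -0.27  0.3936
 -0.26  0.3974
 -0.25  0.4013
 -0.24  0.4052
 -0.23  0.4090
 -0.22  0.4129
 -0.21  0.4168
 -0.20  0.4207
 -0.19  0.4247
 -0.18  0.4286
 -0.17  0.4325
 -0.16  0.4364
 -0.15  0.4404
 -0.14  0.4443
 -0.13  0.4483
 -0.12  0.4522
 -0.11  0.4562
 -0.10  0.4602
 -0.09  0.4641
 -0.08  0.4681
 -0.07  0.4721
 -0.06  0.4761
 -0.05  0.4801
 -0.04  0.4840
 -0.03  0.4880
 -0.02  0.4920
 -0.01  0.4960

T = 0.6667;  σ√T = 0.2286
d₁ = [ln(165/161) + (0.012 + 0.28²/2)·0.6667] / 0.2286 = [0.0245 + 0.0341] / 0.2286 = 0.2566 ⇒ 0.26
d₂ = d₁ − σ√T = 0.2566 − 0.2286 = 0.0280 ⇒ 0.03
exp(−rT) = exp(−0.012·0.6667) = 0.9920
P = 161·0.9920·N(-0.03) − 165·N(-0.26) = 161·0.9920·0.4880 − 165·0.3974 = 77.9395 − 65.5710 = 12.3685

£12.37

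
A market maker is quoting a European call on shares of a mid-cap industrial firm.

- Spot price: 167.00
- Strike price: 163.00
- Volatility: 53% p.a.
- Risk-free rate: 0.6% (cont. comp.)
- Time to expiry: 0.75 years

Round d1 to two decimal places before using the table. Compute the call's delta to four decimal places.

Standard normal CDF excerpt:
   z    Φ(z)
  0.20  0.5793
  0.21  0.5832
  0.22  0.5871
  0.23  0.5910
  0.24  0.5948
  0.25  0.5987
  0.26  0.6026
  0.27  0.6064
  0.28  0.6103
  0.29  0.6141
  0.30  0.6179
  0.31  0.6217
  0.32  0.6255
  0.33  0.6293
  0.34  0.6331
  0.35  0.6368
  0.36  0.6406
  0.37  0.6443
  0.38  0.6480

σ√T = 0.53·√0.75 = 0.4590
d₁ = [ln(167/163) + (0.006 + 0.53²/2)·0.75] / 0.4590 = [0.0242 + 0.1098] / 0.4590 = 0.2921 which rounds to 0.29
N(d₁) = N(0.29) = 0.6141
Δ_call = N(d₁) = 0.6141

0.6141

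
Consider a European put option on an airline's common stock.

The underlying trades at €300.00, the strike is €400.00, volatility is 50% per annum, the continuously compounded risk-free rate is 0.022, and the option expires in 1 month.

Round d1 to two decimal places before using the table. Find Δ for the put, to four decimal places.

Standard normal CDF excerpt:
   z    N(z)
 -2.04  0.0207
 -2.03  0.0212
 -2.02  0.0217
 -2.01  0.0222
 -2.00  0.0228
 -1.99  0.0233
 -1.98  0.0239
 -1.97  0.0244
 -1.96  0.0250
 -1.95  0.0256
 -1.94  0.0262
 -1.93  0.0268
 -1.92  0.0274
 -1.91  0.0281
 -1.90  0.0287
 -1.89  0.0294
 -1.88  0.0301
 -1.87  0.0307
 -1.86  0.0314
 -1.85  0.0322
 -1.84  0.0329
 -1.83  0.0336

-0.9719

σ√T = 0.5·√0.08333 = 0.1443
d₁ = [ln(300/400) + (0.022 + 0.5²/2)·0.08333] / 0.1443 = [-0.2877 + 0.0122] / 0.1443 = -1.9082 → -1.91
N(d₁) = N(-1.91) = 0.0281
Δ_put = N(d₁) − 1 = 0.0281 − 1 = -0.9719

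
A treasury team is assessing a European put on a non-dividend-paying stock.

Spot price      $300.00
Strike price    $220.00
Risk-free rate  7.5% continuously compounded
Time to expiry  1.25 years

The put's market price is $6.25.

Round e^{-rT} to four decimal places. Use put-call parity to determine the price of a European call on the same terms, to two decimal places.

$105.94

e^(−rT) = e^(−0.075·1.25) = 0.9105
Put-call parity: C − P = S − K·e^(−rT) = 300 − 220·0.9105 = 300 − 200.3100 = 99.6900
C = P + (C − P) = 6.25 + (99.6900) = 105.9400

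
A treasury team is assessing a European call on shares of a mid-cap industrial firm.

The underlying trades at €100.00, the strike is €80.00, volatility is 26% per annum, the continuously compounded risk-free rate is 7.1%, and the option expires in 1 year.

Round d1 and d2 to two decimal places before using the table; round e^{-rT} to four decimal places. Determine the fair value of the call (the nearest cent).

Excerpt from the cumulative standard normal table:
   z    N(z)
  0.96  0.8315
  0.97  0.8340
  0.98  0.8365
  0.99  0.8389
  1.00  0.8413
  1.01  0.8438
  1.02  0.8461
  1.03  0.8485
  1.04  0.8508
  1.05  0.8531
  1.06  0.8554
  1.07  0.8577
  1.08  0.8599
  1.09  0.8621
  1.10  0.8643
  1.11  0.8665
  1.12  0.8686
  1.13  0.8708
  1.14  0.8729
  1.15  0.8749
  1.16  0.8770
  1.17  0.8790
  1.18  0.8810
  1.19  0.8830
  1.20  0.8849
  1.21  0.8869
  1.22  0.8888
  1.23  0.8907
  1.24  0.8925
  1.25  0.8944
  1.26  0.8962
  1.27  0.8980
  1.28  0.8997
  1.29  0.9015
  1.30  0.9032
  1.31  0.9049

€26.93

T = 1;  σ√T = 0.2600
d₁ = [ln(100/80) + (0.071 + ½·0.26²)·1] / (σ√T) = (0.2231 + 0.1048) / 0.2600 = 1.2613 which rounds to 1.26
d₂ = 1.2613 − 0.2600 = 1.0013 which rounds to 1.00
exp(−rT) = exp(−0.071·1) = 0.9315
N(d₁) = N(1.26) = 0.8962;  N(d₂) = N(1.00) = 0.8413
C = 100·0.8962 − 80·0.9315·0.8413 = 89.6200 − 62.6937 = 26.9263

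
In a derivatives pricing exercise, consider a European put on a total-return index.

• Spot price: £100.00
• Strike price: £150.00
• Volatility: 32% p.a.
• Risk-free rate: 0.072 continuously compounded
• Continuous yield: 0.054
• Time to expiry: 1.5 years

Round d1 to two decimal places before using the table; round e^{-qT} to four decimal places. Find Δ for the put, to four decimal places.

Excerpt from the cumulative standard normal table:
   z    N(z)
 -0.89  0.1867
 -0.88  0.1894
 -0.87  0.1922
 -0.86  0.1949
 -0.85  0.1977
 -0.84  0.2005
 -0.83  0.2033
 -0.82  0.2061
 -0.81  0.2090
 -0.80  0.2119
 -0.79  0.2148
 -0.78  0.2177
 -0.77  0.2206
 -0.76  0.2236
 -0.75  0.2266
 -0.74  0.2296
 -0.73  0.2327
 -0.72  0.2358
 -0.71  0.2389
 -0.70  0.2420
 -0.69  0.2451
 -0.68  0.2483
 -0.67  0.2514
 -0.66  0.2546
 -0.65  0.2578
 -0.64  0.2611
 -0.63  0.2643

-0.7188

T = 1.5;  σ√T = 0.3919
ln(S/K) + (r − q + σ²/2)T = ln(100/150) + (0.072 − 0.054 + 0.32²/2)·1.5 = -0.4055 + 0.1038 = -0.3017
d₁ = -0.3017 / 0.3919 = -0.7697 which rounds to -0.77
N(d₁) = N(-0.77) = 0.2206
Δ_put = exp(−qT)·(N(d₁) − 1) = 0.9222·(0.2206 − 1) = -0.7188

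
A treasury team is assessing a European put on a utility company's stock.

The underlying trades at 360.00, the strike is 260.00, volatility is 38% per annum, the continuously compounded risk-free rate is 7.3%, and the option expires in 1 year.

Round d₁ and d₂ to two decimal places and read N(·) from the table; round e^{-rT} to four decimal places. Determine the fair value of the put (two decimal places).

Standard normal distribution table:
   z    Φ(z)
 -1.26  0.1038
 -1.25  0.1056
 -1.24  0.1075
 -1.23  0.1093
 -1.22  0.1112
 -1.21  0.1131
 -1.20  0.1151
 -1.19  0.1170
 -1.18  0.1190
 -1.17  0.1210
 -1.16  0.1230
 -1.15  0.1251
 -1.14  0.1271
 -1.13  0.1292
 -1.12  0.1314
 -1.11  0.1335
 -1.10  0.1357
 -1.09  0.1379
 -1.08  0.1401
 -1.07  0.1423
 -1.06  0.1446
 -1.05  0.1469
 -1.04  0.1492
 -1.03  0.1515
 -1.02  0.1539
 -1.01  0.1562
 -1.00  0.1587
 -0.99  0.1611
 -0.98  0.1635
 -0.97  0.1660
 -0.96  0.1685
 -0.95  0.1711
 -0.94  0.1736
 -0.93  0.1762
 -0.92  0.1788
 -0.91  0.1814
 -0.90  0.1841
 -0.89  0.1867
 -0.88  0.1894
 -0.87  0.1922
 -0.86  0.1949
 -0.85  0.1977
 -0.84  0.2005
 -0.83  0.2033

8.41

σ√T = 0.38·√1 = 0.3800
d₁ = [ln(360/260) + (0.073 + ½·0.38²)·1] / (σ√T) = (0.3254 + 0.1452) / 0.3800 = 1.2385 which rounds to 1.24
d₂ = 1.2385 − 0.3800 = 0.8585 which rounds to 0.86
exp(−rT) = exp(−0.073·1) = 0.9296
N(−d₂) = N(-0.86) = 0.1949;  N(−d₁) = N(-1.24) = 0.1075
P = 260·0.9296·0.1949 − 360·0.1075 = 47.1066 − 38.7000 = 8.4066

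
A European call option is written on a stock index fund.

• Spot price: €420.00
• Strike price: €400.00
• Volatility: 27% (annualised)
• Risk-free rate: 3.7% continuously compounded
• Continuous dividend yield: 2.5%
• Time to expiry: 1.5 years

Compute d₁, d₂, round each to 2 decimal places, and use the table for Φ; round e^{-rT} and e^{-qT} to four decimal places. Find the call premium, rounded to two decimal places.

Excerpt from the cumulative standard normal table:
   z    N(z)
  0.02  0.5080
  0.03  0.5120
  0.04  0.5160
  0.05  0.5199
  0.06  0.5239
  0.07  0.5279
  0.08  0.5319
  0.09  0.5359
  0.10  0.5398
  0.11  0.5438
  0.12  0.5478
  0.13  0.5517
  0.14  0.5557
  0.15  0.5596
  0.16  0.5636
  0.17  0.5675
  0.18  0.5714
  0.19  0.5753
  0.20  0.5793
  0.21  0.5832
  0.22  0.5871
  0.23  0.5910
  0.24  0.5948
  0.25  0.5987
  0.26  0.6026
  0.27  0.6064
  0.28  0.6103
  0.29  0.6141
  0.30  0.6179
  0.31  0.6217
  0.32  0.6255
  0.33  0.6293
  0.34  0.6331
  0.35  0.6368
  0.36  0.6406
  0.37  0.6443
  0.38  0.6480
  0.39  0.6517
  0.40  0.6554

€65.39

T = 1.5;  σ√T = 0.3307
d₁ = [ln(420/400) + (0.037 − 0.025 + 0.27²/2)·1.5] / 0.3307 = [0.0488 + 0.0727] / 0.3307 = 0.3673 which rounds to 0.37
d₂ = d₁ − σ√T = 0.3673 − 0.3307 = 0.0366 which rounds to 0.04
exp(−qT) = exp(−0.025·1.5) = 0.9632;  exp(−rT) = exp(−0.037·1.5) = 0.9460
N(d₁) = N(0.37) = 0.6443;  N(d₂) = N(0.04) = 0.5160
C = 420·0.9632·0.6443 − 400·0.9460·0.5160 = 260.6477 − 195.2544 = 65.3933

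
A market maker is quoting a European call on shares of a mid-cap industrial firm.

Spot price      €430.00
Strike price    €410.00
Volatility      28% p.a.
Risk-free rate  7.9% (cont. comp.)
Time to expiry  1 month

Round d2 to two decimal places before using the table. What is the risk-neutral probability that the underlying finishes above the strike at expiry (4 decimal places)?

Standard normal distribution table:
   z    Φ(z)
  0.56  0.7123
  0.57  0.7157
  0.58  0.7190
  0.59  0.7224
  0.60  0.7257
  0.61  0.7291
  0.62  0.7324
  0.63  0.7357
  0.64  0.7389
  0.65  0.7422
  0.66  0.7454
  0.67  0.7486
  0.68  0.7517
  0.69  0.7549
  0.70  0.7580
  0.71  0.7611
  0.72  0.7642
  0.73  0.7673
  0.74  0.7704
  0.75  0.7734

0.7357

σ√T = 0.28·√0.08333 = 0.0808
d₁ = [ln(430/410) + (0.079 + 0.28²/2)·0.08333] / 0.0808 = [0.0476 + 0.0098] / 0.0808 = 0.7111 ≈ 0.71
d₂ = d₁ − σ√T = 0.7111 − 0.0808 = 0.6303 ≈ 0.63
Risk-neutral Pr[S_T > K] = N(d₂) = N(0.63) = 0.7357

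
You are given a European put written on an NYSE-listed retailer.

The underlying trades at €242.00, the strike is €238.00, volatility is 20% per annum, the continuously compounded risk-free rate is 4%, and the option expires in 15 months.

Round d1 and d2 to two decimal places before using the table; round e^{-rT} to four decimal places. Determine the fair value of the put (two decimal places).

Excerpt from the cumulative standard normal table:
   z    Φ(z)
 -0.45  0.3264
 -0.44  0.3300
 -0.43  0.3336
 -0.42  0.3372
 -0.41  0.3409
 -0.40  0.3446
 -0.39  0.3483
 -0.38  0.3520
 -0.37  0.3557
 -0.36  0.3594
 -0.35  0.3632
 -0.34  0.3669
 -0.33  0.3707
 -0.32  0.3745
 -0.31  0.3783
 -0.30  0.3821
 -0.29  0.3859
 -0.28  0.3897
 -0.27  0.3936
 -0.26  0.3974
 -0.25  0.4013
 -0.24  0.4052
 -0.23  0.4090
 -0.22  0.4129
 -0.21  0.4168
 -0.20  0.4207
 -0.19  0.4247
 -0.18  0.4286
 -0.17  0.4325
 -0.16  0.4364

T = 1.25;  σ√T = 0.2236
ln(S/K) + (r + σ²/2)T = ln(242/238) + (0.04 + 0.2²/2)·1.25 = 0.0167 + 0.0750 = 0.0917
d₁ = 0.0917 / 0.2236 = 0.4099 → 0.41
d₂ = d₁ − σ√T = 0.4099 − 0.2236 = 0.1863 → 0.19
exp(−rT) = exp(−0.04·1.25) = 0.9512
N(−d₂) = N(-0.19) = 0.4247;  N(−d₁) = N(-0.41) = 0.3409
P = 238·0.9512·0.4247 − 242·0.3409 = 96.1460 − 82.4978 = 13.6482

€13.65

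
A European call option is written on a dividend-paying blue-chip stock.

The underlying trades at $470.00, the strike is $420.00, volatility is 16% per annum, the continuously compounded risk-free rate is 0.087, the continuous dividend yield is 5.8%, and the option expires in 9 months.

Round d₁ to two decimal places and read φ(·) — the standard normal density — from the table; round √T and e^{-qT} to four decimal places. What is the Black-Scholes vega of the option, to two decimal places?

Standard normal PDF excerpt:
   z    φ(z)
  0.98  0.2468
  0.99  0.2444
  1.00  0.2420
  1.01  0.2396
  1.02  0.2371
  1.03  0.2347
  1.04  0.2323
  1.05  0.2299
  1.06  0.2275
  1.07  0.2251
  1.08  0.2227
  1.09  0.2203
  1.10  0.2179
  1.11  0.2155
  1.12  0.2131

T = 0.75;  σ√T = 0.1386
d₁ = [ln(470/420) + (0.087 − 0.058 + ½·0.16²)·0.75] / (σ√T) = (0.1125 + 0.0313) / 0.1386 = 1.0380 which rounds to 1.04
√T = √0.75 = 0.8660
φ(d₁) = φ(1.04) = 0.2323
e^(−qT) = e^(−0.058·0.75) = 0.9574
vega = S·e^(−qT)·φ(d₁)·√T = 470·0.9574·0.2323·0.8660 = 90.5229

90.52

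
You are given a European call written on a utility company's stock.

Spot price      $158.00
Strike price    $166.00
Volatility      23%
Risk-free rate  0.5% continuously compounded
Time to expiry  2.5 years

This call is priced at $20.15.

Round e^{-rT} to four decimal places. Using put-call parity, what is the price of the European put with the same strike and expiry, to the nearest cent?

exp(−rT) = exp(−0.005·2.5) = 0.9876
Put-call parity: C − P = S − K·e^(−rT) = 158 − 166·0.9876 = 158 − 163.9416 = -5.9416
P = C − (C − P) = 20.15 − (-5.9416) = 26.0916

$26.09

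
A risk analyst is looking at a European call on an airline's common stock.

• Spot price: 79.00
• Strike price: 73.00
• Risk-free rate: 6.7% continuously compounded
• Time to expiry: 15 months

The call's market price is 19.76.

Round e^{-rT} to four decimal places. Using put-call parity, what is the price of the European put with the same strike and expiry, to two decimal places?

7.90

e^(−rT) = e^(−0.067·1.25) = 0.9197
Put-call parity: C − P = S − K·e^(−rT) = 79 − 73·0.9197 = 79 − 67.1381 = 11.8619
P = C − (C − P) = 19.76 − (11.8619) = 7.8981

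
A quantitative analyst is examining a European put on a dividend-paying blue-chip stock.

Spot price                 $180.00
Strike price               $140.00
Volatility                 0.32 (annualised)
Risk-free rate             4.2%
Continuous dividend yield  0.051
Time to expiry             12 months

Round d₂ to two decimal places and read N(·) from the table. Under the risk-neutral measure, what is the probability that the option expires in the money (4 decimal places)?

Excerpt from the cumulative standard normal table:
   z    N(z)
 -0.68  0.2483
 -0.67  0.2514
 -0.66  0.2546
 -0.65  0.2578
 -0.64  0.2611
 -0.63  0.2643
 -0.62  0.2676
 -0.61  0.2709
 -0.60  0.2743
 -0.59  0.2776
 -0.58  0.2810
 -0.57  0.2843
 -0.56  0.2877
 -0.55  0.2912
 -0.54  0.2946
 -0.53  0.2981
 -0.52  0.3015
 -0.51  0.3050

0.2743

σ√T = 0.32 × 1.0000 = 0.3200
ln(S/K) + (r − q + σ²/2)T = ln(180/140) + (0.042 − 0.051 + 0.32²/2)·1 = 0.2513 + 0.0422 = 0.2935
d₁ = 0.2935 / 0.3200 = 0.9172 which rounds to 0.92
d₂ = d₁ − σ√T = 0.9172 − 0.3200 = 0.5972 which rounds to 0.60
Risk-neutral Pr[S_T < K] = N(−d₂) = N(-0.60) = 0.2743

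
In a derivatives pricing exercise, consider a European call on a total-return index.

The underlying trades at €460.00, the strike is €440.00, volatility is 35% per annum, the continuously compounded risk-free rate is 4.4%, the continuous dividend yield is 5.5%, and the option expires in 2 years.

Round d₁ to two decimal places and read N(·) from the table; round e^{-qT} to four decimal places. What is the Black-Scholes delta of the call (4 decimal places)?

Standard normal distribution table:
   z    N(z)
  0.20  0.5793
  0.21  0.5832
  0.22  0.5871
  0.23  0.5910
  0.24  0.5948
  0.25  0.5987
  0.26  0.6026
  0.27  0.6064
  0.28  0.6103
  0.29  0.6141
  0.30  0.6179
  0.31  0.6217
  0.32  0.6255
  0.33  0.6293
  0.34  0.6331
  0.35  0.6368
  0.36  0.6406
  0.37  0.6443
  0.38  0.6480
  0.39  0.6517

σ√T = 0.35·√2 = 0.4950
d₁ = [ln(460/440) + (0.044 − 0.055 + 0.35²/2)·2] / 0.4950 = [0.0445 + 0.1005] / 0.4950 = 0.2928 ⇒ 0.29
N(d₁) = N(0.29) = 0.6141
Δ_call = e^(−qT)·N(d₁) = 0.8958·0.6141 = 0.5501

0.5501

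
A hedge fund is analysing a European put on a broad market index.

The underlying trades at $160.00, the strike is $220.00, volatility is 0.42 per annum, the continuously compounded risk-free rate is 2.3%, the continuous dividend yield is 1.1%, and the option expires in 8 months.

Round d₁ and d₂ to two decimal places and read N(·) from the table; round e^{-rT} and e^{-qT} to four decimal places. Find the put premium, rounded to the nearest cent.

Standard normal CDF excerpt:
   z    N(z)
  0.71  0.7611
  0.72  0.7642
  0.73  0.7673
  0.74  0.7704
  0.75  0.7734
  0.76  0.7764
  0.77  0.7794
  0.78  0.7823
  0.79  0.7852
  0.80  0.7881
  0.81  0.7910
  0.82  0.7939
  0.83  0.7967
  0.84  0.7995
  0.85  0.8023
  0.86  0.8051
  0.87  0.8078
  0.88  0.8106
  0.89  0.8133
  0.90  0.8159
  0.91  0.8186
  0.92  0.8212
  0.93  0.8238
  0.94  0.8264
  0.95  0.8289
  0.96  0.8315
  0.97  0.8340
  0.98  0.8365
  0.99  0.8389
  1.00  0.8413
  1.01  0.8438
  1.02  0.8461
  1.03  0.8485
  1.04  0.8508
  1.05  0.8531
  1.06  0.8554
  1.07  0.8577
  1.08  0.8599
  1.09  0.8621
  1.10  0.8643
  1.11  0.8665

σ√T = 0.42 × 0.8165 = 0.3429
d₁ = [ln(160/220) + (0.023 − 0.011 + 0.42²/2)·0.6667] / 0.3429 = [-0.3185 + 0.0668] / 0.3429 = -0.7338 ⇒ -0.73
d₂ = d₁ − σ√T = -0.7338 − 0.3429 = -1.0768 ⇒ -1.08
e^(−qT) = e^(−0.011·0.6667) = 0.9927;  e^(−rT) = e^(−0.023·0.6667) = 0.9848
N(−d₂) = N(1.08) = 0.8599;  N(−d₁) = N(0.73) = 0.7673
P = 220·0.9848·0.8599 − 160·0.9927·0.7673 = 186.3025 − 121.8718 = 64.4307

$64.43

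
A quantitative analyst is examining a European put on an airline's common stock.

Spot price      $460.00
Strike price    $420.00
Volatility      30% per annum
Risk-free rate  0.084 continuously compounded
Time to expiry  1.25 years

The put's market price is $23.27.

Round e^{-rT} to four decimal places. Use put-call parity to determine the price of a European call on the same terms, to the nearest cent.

$105.14

exp(−rT) = exp(−0.084·1.25) = 0.9003
Put-call parity: C − P = S − K·e^(−rT) = 460 − 420·0.9003 = 460 − 378.1260 = 81.8740
C = P + (C − P) = 23.27 + (81.8740) = 105.1440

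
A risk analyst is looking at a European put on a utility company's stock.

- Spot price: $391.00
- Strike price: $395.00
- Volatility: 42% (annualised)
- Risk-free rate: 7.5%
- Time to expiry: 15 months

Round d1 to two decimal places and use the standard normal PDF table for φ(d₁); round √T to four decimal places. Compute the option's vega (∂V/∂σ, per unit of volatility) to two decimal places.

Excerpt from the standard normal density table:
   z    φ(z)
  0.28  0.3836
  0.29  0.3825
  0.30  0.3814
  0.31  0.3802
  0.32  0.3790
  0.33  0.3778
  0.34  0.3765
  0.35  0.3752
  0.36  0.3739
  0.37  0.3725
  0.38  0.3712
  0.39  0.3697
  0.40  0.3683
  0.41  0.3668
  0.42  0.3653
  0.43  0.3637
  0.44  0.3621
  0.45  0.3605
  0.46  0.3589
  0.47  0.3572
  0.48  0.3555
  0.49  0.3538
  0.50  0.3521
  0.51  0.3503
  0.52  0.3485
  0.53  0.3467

σ√T = 0.42·√1.25 = 0.4696
d₁ = [ln(391/395) + (0.075 + 0.42²/2)·1.25] / 0.4696 = [-0.0102 + 0.2040] / 0.4696 = 0.4128 which rounds to 0.41
√T = √1.25 = 1.1180
φ(d₁) = φ(0.41) = 0.3668
vega = S·φ(d₁)·√T = 391·0.3668·1.1180 = 160.3422
(Call and put vega coincide under Black-Scholes.)

160.34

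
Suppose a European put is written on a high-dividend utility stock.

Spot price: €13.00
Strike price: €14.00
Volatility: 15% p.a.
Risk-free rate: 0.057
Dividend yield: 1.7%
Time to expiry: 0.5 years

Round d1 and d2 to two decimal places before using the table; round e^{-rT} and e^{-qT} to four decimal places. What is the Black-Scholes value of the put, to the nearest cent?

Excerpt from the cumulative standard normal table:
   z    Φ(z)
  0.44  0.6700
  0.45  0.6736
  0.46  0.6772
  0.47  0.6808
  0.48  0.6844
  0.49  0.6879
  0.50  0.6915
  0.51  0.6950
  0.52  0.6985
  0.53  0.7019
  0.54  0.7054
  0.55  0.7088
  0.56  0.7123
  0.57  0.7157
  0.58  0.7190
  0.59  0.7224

σ√T = 0.15·√0.5 = 0.1061
d₁ = [ln(13/14) + (0.057 − 0.017 + ½·0.15²)·0.5] / (σ√T) = (-0.0741 + 0.0256) / 0.1061 = -0.4571 ≈ -0.46
d₂ = -0.4571 − 0.1061 = -0.5632 ≈ -0.56
exp(−qT) = exp(−0.017·0.5) = 0.9915;  exp(−rT) = exp(−0.057·0.5) = 0.9719
N(−d₂) = N(0.56) = 0.7123;  N(−d₁) = N(0.46) = 0.6772
P = 14·0.9719·0.7123 − 13·0.9915·0.6772 = 9.6920 − 8.7288 = 0.9632

€0.96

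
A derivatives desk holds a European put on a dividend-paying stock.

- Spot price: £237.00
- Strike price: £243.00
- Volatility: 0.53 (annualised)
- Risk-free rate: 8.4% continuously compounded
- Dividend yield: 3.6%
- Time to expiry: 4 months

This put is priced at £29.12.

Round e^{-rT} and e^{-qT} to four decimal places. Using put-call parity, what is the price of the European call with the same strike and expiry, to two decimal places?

£27.01

exp(−qT) = exp(−0.036·0.3333) = 0.9881;  exp(−rT) = exp(−0.084·0.3333) = 0.9724
Put-call parity: C − P = S·e^(−qT) − K·e^(−rT) = 237·0.9881 − 243·0.9724 = 234.1797 − 236.2932 = -2.1135
C = P + (C − P) = 29.12 + (-2.1135) = 27.0065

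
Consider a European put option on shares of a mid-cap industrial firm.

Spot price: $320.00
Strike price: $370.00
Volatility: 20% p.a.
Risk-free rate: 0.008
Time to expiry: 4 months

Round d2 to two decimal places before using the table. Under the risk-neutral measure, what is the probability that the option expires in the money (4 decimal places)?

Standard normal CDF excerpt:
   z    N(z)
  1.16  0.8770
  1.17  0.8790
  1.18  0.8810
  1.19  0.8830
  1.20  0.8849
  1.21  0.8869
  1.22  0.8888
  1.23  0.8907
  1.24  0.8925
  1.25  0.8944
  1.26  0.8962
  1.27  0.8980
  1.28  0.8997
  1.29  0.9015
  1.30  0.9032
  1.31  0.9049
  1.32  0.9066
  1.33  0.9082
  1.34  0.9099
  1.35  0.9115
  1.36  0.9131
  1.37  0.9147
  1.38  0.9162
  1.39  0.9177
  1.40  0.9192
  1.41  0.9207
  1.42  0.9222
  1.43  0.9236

0.9015

σ√T = 0.2 × 0.5774 = 0.1155
d₁ = [ln(320/370) + (0.008 + ½·0.2²)·0.3333] / (σ√T) = (-0.1452 + 0.0093) / 0.1155 = -1.1765 which rounds to -1.18
d₂ = -1.1765 − 0.1155 = -1.2920 which rounds to -1.29
Pr(exercise) under Q = N(−d₂) = N(1.29) = 0.9015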